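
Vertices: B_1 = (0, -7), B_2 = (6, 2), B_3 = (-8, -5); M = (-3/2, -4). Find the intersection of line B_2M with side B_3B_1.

Barycentric coordinates of M with respect to B_1B_2B_3: (3/8, 1/4, 3/8).
On side B_3B_1 the B_2-coordinate is zero; dropping M's B_2-weight 1/4 and renormalizing the remaining 3/8 : 3/8 gives weights 1/2, 1/2 on B_3, B_1.
N = (1/2)·(-8, -5) + (1/2)·(0, -7) = (-4, -6).

(-4, -6)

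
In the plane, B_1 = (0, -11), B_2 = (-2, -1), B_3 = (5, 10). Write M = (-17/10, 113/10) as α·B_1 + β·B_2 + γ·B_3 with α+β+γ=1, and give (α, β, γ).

Signed area of the reference triangle: [B_1B_2B_3] = ½·(0·(-1−10) + (-2)·(10−(-11)) + 5·(-11−(-1))) = ½·(0 − 42 − 50) = -46.
[MB_2B_3] = ½·((-17/10)·(-1−10) + (-2)·(10−(113/10)) + 5·(113/10−(-1))) = ½·(187/10 + 13/5 + 123/2) = 207/5, so the B_1-coordinate is (207/5)/(-46) = -9/10.
[B_1MB_3] = ½·(0·(113/10−10) + (-17/10)·(10−(-11)) + 5·(-11−(113/10))) = ½·(0 − 357/10 − 223/2) = -368/5, so the B_2-coordinate is 8/5.
[B_1B_2M] = ½·(0·(-1−(113/10)) + (-2)·(113/10−(-11)) + (-17/10)·(-11−(-1))) = ½·(0 − 223/5 + 17) = -69/5, so the B_3-coordinate is 3/10.

(-9/10, 8/5, 3/10)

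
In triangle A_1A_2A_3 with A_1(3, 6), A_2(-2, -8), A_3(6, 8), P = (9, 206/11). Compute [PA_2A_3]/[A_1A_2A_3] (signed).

[A_1A_2A_3] = ½·(3·(-8−8) + (-2)·(8−6) + 6·(6−(-8))) = ½·(-48 − 4 + 84) = 16.
[PA_2A_3] = ½·(9·(-8−8) + (-2)·(8−(206/11)) + 6·(206/11−(-8))) = ½·(-144 + 236/11 + 1764/11) = 208/11, so the ratio is (208/11)/16 = 13/11.

13/11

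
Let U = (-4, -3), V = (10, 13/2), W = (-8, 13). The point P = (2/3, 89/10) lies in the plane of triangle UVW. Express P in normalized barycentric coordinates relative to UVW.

(1/15, 7/15, 7/15)

Signed area of the reference triangle: [UVW] = ½·((-4)·(13/2−13) + 10·(13−(-3)) + (-8)·(-3−(13/2))) = ½·(26 + 160 + 76) = 131.
[PVW] = ½·((2/3)·(13/2−13) + 10·(13−(89/10)) + (-8)·(89/10−(13/2))) = ½·(-13/3 + 41 − 96/5) = 131/15, so the U-coordinate is (131/15)/131 = 1/15.
[UPW] = ½·((-4)·(89/10−13) + (2/3)·(13−(-3)) + (-8)·(-3−(89/10))) = ½·(82/5 + 32/3 + 476/5) = 917/15, so the V-coordinate is 7/15.
[UVP] = ½·((-4)·(13/2−(89/10)) + 10·(89/10−(-3)) + (2/3)·(-3−(13/2))) = ½·(48/5 + 119 − 19/3) = 917/15, so the W-coordinate is 7/15.
Check: 1/15 + 7/15 + 7/15 = 1.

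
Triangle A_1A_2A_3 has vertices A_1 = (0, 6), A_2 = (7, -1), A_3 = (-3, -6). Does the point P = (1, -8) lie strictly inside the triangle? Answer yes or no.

Barycentric coordinates of P: (-8/21, 18/35, 13/15).
The three coordinates are negative, positive, positive; a point is interior exactly when all three are positive.

no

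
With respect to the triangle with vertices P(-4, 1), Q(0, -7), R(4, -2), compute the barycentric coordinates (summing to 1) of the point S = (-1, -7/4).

(1/2, 1/4, 1/4)

Signed area of the reference triangle: [PQR] = ½·((-4)·(-7−(-2)) + 0·(-2−1) + 4·(1−(-7))) = ½·(20 + 0 + 32) = 26.
[SQR] = ½·((-1)·(-7−(-2)) + 0·(-2−(-7/4)) + 4·(-7/4−(-7))) = ½·(5 + 0 + 21) = 13, so the P-coordinate is 13/26 = 1/2.
[PSR] = ½·((-4)·(-7/4−(-2)) + (-1)·(-2−1) + 4·(1−(-7/4))) = ½·(-1 + 3 + 11) = 13/2, so the Q-coordinate is 1/4.
[PQS] = ½·((-4)·(-7−(-7/4)) + 0·(-7/4−1) + (-1)·(1−(-7))) = ½·(21 + 0 − 8) = 13/2, so the R-coordinate is 1/4.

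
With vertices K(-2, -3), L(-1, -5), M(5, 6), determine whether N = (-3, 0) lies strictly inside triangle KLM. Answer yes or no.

no

Barycentric coordinates of N: (52/23, -30/23, 1/23).
The three coordinates are positive, negative, positive; a point is interior exactly when all three are positive.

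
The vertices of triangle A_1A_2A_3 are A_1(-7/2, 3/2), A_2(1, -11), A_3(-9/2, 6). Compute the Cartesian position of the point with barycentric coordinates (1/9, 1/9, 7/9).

(-34/9, 65/18)

P = (1/9)·A_1 + (1/9)·A_2 + (7/9)·A_3.
x-coordinate: (1/9)·(-7/2) + (1/9)·1 + (7/9)·(-9/2) = -34/9.
y-coordinate: (1/9)·(3/2) + (1/9)·(-11) + (7/9)·6 = 65/18.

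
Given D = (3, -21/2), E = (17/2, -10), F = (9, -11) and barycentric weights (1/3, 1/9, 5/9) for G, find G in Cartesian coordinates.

G = (1/3)·D + (1/9)·E + (5/9)·F.
x-coordinate: (1/3)·3 + (1/9)·(17/2) + (5/9)·9 = 125/18.
y-coordinate: (1/3)·(-21/2) + (1/9)·(-10) + (5/9)·(-11) = -193/18.

(125/18, -193/18)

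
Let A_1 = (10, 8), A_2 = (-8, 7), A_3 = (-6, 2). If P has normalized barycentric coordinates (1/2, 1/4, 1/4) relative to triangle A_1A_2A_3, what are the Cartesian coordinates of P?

P = (1/2)·A_1 + (1/4)·A_2 + (1/4)·A_3.
x-coordinate: (1/2)·10 + (1/4)·(-8) + (1/4)·(-6) = 3/2.
y-coordinate: (1/2)·8 + (1/4)·7 + (1/4)·2 = 25/4.

(3/2, 25/4)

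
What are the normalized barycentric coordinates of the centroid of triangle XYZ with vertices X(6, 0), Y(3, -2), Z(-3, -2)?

(1/3, 1/3, 1/3)

The centroid is the average of the vertices, so each weight is 1/3.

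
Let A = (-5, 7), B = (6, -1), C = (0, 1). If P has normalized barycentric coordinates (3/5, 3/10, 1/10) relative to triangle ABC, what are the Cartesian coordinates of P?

(-6/5, 4)

P = (3/5)·A + (3/10)·B + (1/10)·C.
x-coordinate: (3/5)·(-5) + (3/10)·6 + (1/10)·0 = -6/5.
y-coordinate: (3/5)·7 + (3/10)·(-1) + (1/10)·1 = 4.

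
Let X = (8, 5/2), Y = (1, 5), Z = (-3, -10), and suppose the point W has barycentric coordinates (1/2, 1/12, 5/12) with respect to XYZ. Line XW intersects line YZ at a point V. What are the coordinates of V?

Line XW meets YZ where the X-coordinate vanishes; zeroing W's X-weight and renormalizing leaves Y, Z-weights 1/12 : 5/12 → (1/6, 5/6).
So V = (1/6)·Y + (5/6)·Z = (-7/3, -15/2).

(-7/3, -15/2)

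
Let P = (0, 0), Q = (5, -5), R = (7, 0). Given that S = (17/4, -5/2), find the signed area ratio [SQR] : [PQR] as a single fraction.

1/4

[PQR] = ½·(0·(-5−0) + 5·(0−0) + 7·(0−(-5))) = ½·(0 + 0 + 35) = 35/2.
[SQR] = ½·((17/4)·(-5−0) + 5·(0−(-5/2)) + 7·(-5/2−(-5))) = ½·(-85/4 + 25/2 + 35/2) = 35/8, so the ratio is (35/8)/(35/2) = 1/4.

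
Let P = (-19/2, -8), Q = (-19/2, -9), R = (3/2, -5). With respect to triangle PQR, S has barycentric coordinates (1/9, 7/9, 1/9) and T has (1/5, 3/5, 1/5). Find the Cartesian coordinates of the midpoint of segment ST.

Barycentric coordinates of the midpoint are the average: (7/45, 31/45, 7/45).
Converting: (7/45)·P + (31/45)·Q + (7/45)·R = (-701/90, -74/9).

(-701/90, -74/9)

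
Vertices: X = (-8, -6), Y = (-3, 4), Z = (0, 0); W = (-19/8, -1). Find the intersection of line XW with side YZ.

Barycentric coordinates of W with respect to XYZ: (1/4, 1/8, 5/8).
On side YZ the X-coordinate is zero; dropping W's X-weight 1/4 and renormalizing the remaining 1/8 : 5/8 gives weights 1/6, 5/6 on Y, Z.
V = (1/6)·(-3, 4) + (5/6)·(0, 0) = (-1/2, 2/3).

(-1/2, 2/3)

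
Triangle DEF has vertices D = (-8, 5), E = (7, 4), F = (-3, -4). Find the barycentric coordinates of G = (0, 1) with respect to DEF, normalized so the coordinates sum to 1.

(1/5, 2/5, 2/5)

Signed area of the reference triangle: [DEF] = ½·((-8)·(4−(-4)) + 7·(-4−5) + (-3)·(5−4)) = ½·(-64 − 63 − 3) = -65.
[GEF] = ½·(0·(4−(-4)) + 7·(-4−1) + (-3)·(1−4)) = ½·(0 − 35 + 9) = -13, so the D-coordinate is (-13)/(-65) = 1/5.
[DGF] = ½·((-8)·(1−(-4)) + 0·(-4−5) + (-3)·(5−1)) = ½·(-40 + 0 − 12) = -26, so the E-coordinate is 2/5.
[DEG] = ½·((-8)·(4−1) + 7·(1−5) + 0·(5−4)) = ½·(-24 − 28 + 0) = -26, so the F-coordinate is 2/5.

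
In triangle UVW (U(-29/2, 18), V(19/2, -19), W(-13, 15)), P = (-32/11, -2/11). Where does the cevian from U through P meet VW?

Barycentric coordinates of P with respect to UVW: (1/11, 5/11, 5/11).
On side VW the U-coordinate is zero; dropping P's U-weight 1/11 and renormalizing the remaining 5/11 : 5/11 gives weights 1/2, 1/2 on V, W.
Q = (1/2)·(19/2, -19) + (1/2)·(-13, 15) = (-7/4, -2).

(-7/4, -2)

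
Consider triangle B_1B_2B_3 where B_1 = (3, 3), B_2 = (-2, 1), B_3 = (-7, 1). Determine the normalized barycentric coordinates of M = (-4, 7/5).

Signed area of the reference triangle: [B_1B_2B_3] = ½·(3·(1−1) + (-2)·(1−3) + (-7)·(3−1)) = ½·(0 + 4 − 14) = -5.
[MB_2B_3] = ½·((-4)·(1−1) + (-2)·(1−(7/5)) + (-7)·(7/5−1)) = ½·(0 + 4/5 − 14/5) = -1, so the B_1-coordinate is (-1)/(-5) = 1/5.
[B_1MB_3] = ½·(3·(7/5−1) + (-4)·(1−3) + (-7)·(3−(7/5))) = ½·(6/5 + 8 − 56/5) = -1, so the B_2-coordinate is 1/5.
[B_1B_2M] = ½·(3·(1−(7/5)) + (-2)·(7/5−3) + (-4)·(3−1)) = ½·(-6/5 + 16/5 − 8) = -3, so the B_3-coordinate is 3/5.
Check: 1/5 + 1/5 + 3/5 = 1.

(1/5, 1/5, 3/5)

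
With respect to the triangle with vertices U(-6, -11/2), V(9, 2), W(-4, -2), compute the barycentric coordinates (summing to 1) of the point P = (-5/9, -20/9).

Signed area of the reference triangle: [UVW] = ½·((-6)·(2−(-2)) + 9·(-2−(-11/2)) + (-4)·(-11/2−2)) = ½·(-24 + 63/2 + 30) = 75/4.
[PVW] = ½·((-5/9)·(2−(-2)) + 9·(-2−(-20/9)) + (-4)·(-20/9−2)) = ½·(-20/9 + 2 + 152/9) = 25/3, so the U-coordinate is (25/3)/(75/4) = 4/9.
[UPW] = ½·((-6)·(-20/9−(-2)) + (-5/9)·(-2−(-11/2)) + (-4)·(-11/2−(-20/9))) = ½·(4/3 − 35/18 + 118/9) = 25/4, so the V-coordinate is 1/3.
[UVP] = ½·((-6)·(2−(-20/9)) + 9·(-20/9−(-11/2)) + (-5/9)·(-11/2−2)) = ½·(-76/3 + 59/2 + 25/6) = 25/6, so the W-coordinate is 2/9.
Check: 4/9 + 1/3 + 2/9 = 1.

(4/9, 1/3, 2/9)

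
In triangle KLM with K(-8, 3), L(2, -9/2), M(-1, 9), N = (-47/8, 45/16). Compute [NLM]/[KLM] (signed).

3/4

[KLM] = ½·((-8)·(-9/2−9) + 2·(9−3) + (-1)·(3−(-9/2))) = ½·(108 + 12 − 15/2) = 225/4.
[NLM] = ½·((-47/8)·(-9/2−9) + 2·(9−(45/16)) + (-1)·(45/16−(-9/2))) = ½·(1269/16 + 99/8 − 117/16) = 675/16, so the ratio is (675/16)/(225/4) = 3/4.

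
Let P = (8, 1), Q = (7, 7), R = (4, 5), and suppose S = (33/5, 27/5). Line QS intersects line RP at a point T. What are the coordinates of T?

Barycentric coordinates of S with respect to PQR: (1/5, 3/5, 1/5).
On side RP the Q-coordinate is zero; dropping S's Q-weight 3/5 and renormalizing the remaining 1/5 : 1/5 gives weights 1/2, 1/2 on R, P.
T = (1/2)·(4, 5) + (1/2)·(8, 1) = (6, 3).

(6, 3)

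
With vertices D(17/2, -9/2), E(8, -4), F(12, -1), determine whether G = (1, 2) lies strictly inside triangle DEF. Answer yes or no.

Barycentric coordinates of G: (-90/7, 14, -1/7).
The three coordinates are negative, positive, negative; a point is interior exactly when all three are positive.

no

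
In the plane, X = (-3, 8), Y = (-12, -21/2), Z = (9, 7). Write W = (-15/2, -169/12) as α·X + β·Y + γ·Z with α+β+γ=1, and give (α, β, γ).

Signed area of the reference triangle: [XYZ] = ½·((-3)·(-21/2−7) + (-12)·(7−8) + 9·(8−(-21/2))) = ½·(105/2 + 12 + 333/2) = 231/2.
[WYZ] = ½·((-15/2)·(-21/2−7) + (-12)·(7−(-169/12)) + 9·(-169/12−(-21/2))) = ½·(525/4 − 253 − 129/4) = -77, so the X-coordinate is (-77)/(231/2) = -2/3.
[XWZ] = ½·((-3)·(-169/12−7) + (-15/2)·(7−8) + 9·(8−(-169/12))) = ½·(253/4 + 15/2 + 795/4) = 539/4, so the Y-coordinate is 7/6.
[XYW] = ½·((-3)·(-21/2−(-169/12)) + (-12)·(-169/12−8) + (-15/2)·(8−(-21/2))) = ½·(-43/4 + 265 − 555/4) = 231/4, so the Z-coordinate is 1/2.

(-2/3, 7/6, 1/2)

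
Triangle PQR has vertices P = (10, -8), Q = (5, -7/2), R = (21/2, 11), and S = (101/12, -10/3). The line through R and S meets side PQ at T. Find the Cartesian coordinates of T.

(8, -31/5)

Barycentric coordinates of S with respect to PQR: (1/2, 1/3, 1/6).
On side PQ the R-coordinate is zero; dropping S's R-weight 1/6 and renormalizing the remaining 1/2 : 1/3 gives weights 3/5, 2/5 on P, Q.
T = (3/5)·(10, -8) + (2/5)·(5, -7/2) = (8, -31/5).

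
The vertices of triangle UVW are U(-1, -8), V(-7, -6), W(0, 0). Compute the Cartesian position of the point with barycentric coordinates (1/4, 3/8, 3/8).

(-23/8, -17/4)

P = (1/4)·U + (3/8)·V + (3/8)·W.
x-coordinate: (1/4)·(-1) + (3/8)·(-7) + (3/8)·0 = -23/8.
y-coordinate: (1/4)·(-8) + (3/8)·(-6) + (3/8)·0 = -17/4.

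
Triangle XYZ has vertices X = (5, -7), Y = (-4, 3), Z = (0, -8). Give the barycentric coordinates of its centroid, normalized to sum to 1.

The centroid is the average of the vertices, so each weight is 1/3.

(1/3, 1/3, 1/3)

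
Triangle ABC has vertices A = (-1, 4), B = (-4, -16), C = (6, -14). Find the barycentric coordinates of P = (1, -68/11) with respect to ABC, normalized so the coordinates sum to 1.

Signed area of the reference triangle: [ABC] = ½·((-1)·(-16−(-14)) + (-4)·(-14−4) + 6·(4−(-16))) = ½·(2 + 72 + 120) = 97.
[PBC] = ½·(1·(-16−(-14)) + (-4)·(-14−(-68/11)) + 6·(-68/11−(-16))) = ½·(-2 + 344/11 + 648/11) = 485/11, so the A-coordinate is (485/11)/97 = 5/11.
[APC] = ½·((-1)·(-68/11−(-14)) + 1·(-14−4) + 6·(4−(-68/11))) = ½·(-86/11 − 18 + 672/11) = 194/11, so the B-coordinate is 2/11.
[ABP] = ½·((-1)·(-16−(-68/11)) + (-4)·(-68/11−4) + 1·(4−(-16))) = ½·(108/11 + 448/11 + 20) = 388/11, so the C-coordinate is 4/11.

(5/11, 2/11, 4/11)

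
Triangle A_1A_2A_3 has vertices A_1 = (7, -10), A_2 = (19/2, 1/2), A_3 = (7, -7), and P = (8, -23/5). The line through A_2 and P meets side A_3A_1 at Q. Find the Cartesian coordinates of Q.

(7, -8)

Barycentric coordinates of P with respect to A_1A_2A_3: (1/5, 2/5, 2/5).
On side A_3A_1 the A_2-coordinate is zero; dropping P's A_2-weight 2/5 and renormalizing the remaining 2/5 : 1/5 gives weights 2/3, 1/3 on A_3, A_1.
Q = (2/3)·(7, -7) + (1/3)·(7, -10) = (7, -8).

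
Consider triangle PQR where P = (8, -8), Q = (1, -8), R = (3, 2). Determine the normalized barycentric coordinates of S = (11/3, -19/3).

(1/3, 1/2, 1/6)

Signed area of the reference triangle: [PQR] = ½·(8·(-8−2) + 1·(2−(-8)) + 3·(-8−(-8))) = ½·(-80 + 10 + 0) = -35.
[SQR] = ½·((11/3)·(-8−2) + 1·(2−(-19/3)) + 3·(-19/3−(-8))) = ½·(-110/3 + 25/3 + 5) = -35/3, so the P-coordinate is (-35/3)/(-35) = 1/3.
[PSR] = ½·(8·(-19/3−2) + (11/3)·(2−(-8)) + 3·(-8−(-19/3))) = ½·(-200/3 + 110/3 − 5) = -35/2, so the Q-coordinate is 1/2.
[PQS] = ½·(8·(-8−(-19/3)) + 1·(-19/3−(-8)) + (11/3)·(-8−(-8))) = ½·(-40/3 + 5/3 + 0) = -35/6, so the R-coordinate is 1/6.
Check: 1/3 + 1/2 + 1/6 = 1.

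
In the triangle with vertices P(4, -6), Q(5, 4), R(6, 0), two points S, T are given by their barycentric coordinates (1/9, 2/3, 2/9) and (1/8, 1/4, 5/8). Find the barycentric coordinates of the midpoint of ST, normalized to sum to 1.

Since both coordinate triples sum to 1, the midpoint's barycentrics are the componentwise average.
(1/9+1/8)/2 = 17/144; similarly 11/24 and 61/144.

(17/144, 11/24, 61/144)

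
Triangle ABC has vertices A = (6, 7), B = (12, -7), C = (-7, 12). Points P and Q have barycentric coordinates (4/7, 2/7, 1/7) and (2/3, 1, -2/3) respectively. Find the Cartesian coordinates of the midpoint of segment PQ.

(557/42, -139/42)

Barycentric coordinates of the midpoint are the average: (13/21, 9/14, -11/42).
Converting: (13/21)·A + (9/14)·B + (-11/42)·C = (557/42, -139/42).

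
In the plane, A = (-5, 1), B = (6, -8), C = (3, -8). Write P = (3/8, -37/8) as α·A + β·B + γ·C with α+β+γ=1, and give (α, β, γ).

Signed area of the reference triangle: [ABC] = ½·((-5)·(-8−(-8)) + 6·(-8−1) + 3·(1−(-8))) = ½·(0 − 54 + 27) = -27/2.
[PBC] = ½·((3/8)·(-8−(-8)) + 6·(-8−(-37/8)) + 3·(-37/8−(-8))) = ½·(0 − 81/4 + 81/8) = -81/16, so the A-coordinate is (-81/16)/(-27/2) = 3/8.
[APC] = ½·((-5)·(-37/8−(-8)) + (3/8)·(-8−1) + 3·(1−(-37/8))) = ½·(-135/8 − 27/8 + 135/8) = -27/16, so the B-coordinate is 1/8.
[ABP] = ½·((-5)·(-8−(-37/8)) + 6·(-37/8−1) + (3/8)·(1−(-8))) = ½·(135/8 − 135/4 + 27/8) = -27/4, so the C-coordinate is 1/2.

(3/8, 1/8, 1/2)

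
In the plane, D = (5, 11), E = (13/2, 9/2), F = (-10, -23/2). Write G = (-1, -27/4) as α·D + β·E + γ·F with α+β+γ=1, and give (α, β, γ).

Signed area of the reference triangle: [DEF] = ½·(5·(9/2−(-23/2)) + (13/2)·(-23/2−11) + (-10)·(11−(9/2))) = ½·(80 − 585/4 − 65) = -525/8.
[GEF] = ½·((-1)·(9/2−(-23/2)) + (13/2)·(-23/2−(-27/4)) + (-10)·(-27/4−(9/2))) = ½·(-16 − 247/8 + 225/2) = 525/16, so the D-coordinate is (525/16)/(-525/8) = -1/2.
[DGF] = ½·(5·(-27/4−(-23/2)) + (-1)·(-23/2−11) + (-10)·(11−(-27/4))) = ½·(95/4 + 45/2 − 355/2) = -525/8, so the E-coordinate is 1.
[DEG] = ½·(5·(9/2−(-27/4)) + (13/2)·(-27/4−11) + (-1)·(11−(9/2))) = ½·(225/4 − 923/8 − 13/2) = -525/16, so the F-coordinate is 1/2.
Check: -1/2 + 1 + 1/2 = 1.

(-1/2, 1, 1/2)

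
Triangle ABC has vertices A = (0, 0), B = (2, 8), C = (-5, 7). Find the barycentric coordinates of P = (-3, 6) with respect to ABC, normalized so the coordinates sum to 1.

(1/6, 1/6, 2/3)

Signed area of the reference triangle: [ABC] = ½·(0·(8−7) + 2·(7−0) + (-5)·(0−8)) = ½·(0 + 14 + 40) = 27.
[PBC] = ½·((-3)·(8−7) + 2·(7−6) + (-5)·(6−8)) = ½·(-3 + 2 + 10) = 9/2, so the A-coordinate is (9/2)/27 = 1/6.
[APC] = ½·(0·(6−7) + (-3)·(7−0) + (-5)·(0−6)) = ½·(0 − 21 + 30) = 9/2, so the B-coordinate is 1/6.
[ABP] = ½·(0·(8−6) + 2·(6−0) + (-3)·(0−8)) = ½·(0 + 12 + 24) = 18, so the C-coordinate is 2/3.
Check: 1/6 + 1/6 + 2/3 = 1.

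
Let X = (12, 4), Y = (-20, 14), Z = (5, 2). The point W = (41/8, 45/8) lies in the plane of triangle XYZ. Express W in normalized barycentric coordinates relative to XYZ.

Signed area of the reference triangle: [XYZ] = ½·(12·(14−2) + (-20)·(2−4) + 5·(4−14)) = ½·(144 + 40 − 50) = 67.
[WYZ] = ½·((41/8)·(14−2) + (-20)·(2−(45/8)) + 5·(45/8−14)) = ½·(123/2 + 145/2 − 335/8) = 737/16, so the X-coordinate is (737/16)/67 = 11/16.
[XWZ] = ½·(12·(45/8−2) + (41/8)·(2−4) + 5·(4−(45/8))) = ½·(87/2 − 41/4 − 65/8) = 201/16, so the Y-coordinate is 3/16.
[XYW] = ½·(12·(14−(45/8)) + (-20)·(45/8−4) + (41/8)·(4−14)) = ½·(201/2 − 65/2 − 205/4) = 67/8, so the Z-coordinate is 1/8.
Check: 11/16 + 3/16 + 1/8 = 1.

(11/16, 3/16, 1/8)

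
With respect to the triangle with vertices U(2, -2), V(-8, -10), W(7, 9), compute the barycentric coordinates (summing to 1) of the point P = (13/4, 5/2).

(3/8, 1/8, 1/2)

Signed area of the reference triangle: [UVW] = ½·(2·(-10−9) + (-8)·(9−(-2)) + 7·(-2−(-10))) = ½·(-38 − 88 + 56) = -35.
[PVW] = ½·((13/4)·(-10−9) + (-8)·(9−(5/2)) + 7·(5/2−(-10))) = ½·(-247/4 − 52 + 175/2) = -105/8, so the U-coordinate is (-105/8)/(-35) = 3/8.
[UPW] = ½·(2·(5/2−9) + (13/4)·(9−(-2)) + 7·(-2−(5/2))) = ½·(-13 + 143/4 − 63/2) = -35/8, so the V-coordinate is 1/8.
[UVP] = ½·(2·(-10−(5/2)) + (-8)·(5/2−(-2)) + (13/4)·(-2−(-10))) = ½·(-25 − 36 + 26) = -35/2, so the W-coordinate is 1/2.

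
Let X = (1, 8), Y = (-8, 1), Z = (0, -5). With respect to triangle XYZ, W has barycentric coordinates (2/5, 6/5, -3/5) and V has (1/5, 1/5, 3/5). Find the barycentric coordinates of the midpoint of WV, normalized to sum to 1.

Since both coordinate triples sum to 1, the midpoint's barycentrics are the componentwise average.
(2/5+1/5)/2 = 3/10; similarly 7/10 and 0.

(3/10, 7/10, 0)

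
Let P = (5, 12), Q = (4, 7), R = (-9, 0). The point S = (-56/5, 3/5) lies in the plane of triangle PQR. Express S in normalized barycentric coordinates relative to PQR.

(2/5, -3/5, 6/5)

Signed area of the reference triangle: [PQR] = ½·(5·(7−0) + 4·(0−12) + (-9)·(12−7)) = ½·(35 − 48 − 45) = -29.
[SQR] = ½·((-56/5)·(7−0) + 4·(0−(3/5)) + (-9)·(3/5−7)) = ½·(-392/5 − 12/5 + 288/5) = -58/5, so the P-coordinate is (-58/5)/(-29) = 2/5.
[PSR] = ½·(5·(3/5−0) + (-56/5)·(0−12) + (-9)·(12−(3/5))) = ½·(3 + 672/5 − 513/5) = 87/5, so the Q-coordinate is -3/5.
[PQS] = ½·(5·(7−(3/5)) + 4·(3/5−12) + (-56/5)·(12−7)) = ½·(32 − 228/5 − 56) = -174/5, so the R-coordinate is 6/5.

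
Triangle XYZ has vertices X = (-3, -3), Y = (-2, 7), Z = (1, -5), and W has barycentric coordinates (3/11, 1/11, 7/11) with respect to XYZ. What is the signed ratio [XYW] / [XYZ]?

The signed ratio [XYW]/[XYZ] equals the barycentric coordinate of W at vertex Z, which is 7/11.

7/11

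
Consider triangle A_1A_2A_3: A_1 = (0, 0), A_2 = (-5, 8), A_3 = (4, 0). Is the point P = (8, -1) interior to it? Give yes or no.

Barycentric coordinates of P: (-23/32, -1/8, 59/32).
The three coordinates are negative, negative, positive; a point is interior exactly when all three are positive.

no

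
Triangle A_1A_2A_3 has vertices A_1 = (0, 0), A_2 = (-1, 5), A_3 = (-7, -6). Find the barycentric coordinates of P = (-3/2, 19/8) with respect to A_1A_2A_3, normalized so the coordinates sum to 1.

(1/4, 5/8, 1/8)

Signed area of the reference triangle: [A_1A_2A_3] = ½·(0·(5−(-6)) + (-1)·(-6−0) + (-7)·(0−5)) = ½·(0 + 6 + 35) = 41/2.
[PA_2A_3] = ½·((-3/2)·(5−(-6)) + (-1)·(-6−(19/8)) + (-7)·(19/8−5)) = ½·(-33/2 + 67/8 + 147/8) = 41/8, so the A_1-coordinate is (41/8)/(41/2) = 1/4.
[A_1PA_3] = ½·(0·(19/8−(-6)) + (-3/2)·(-6−0) + (-7)·(0−(19/8))) = ½·(0 + 9 + 133/8) = 205/16, so the A_2-coordinate is 5/8.
[A_1A_2P] = ½·(0·(5−(19/8)) + (-1)·(19/8−0) + (-3/2)·(0−5)) = ½·(0 − 19/8 + 15/2) = 41/16, so the A_3-coordinate is 1/8.
Check: 1/4 + 5/8 + 1/8 = 1.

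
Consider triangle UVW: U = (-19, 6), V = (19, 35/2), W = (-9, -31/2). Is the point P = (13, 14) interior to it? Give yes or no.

yes

Barycentric coordinates of P: (25/233, 192/233, 16/233).
The three coordinates are positive, positive, positive; a point is interior exactly when all three are positive.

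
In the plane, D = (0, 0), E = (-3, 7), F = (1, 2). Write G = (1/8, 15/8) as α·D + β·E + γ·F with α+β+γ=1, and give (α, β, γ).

(3/8, 1/8, 1/2)

Signed area of the reference triangle: [DEF] = ½·(0·(7−2) + (-3)·(2−0) + 1·(0−7)) = ½·(0 − 6 − 7) = -13/2.
[GEF] = ½·((1/8)·(7−2) + (-3)·(2−(15/8)) + 1·(15/8−7)) = ½·(5/8 − 3/8 − 41/8) = -39/16, so the D-coordinate is (-39/16)/(-13/2) = 3/8.
[DGF] = ½·(0·(15/8−2) + (1/8)·(2−0) + 1·(0−(15/8))) = ½·(0 + 1/4 − 15/8) = -13/16, so the E-coordinate is 1/8.
[DEG] = ½·(0·(7−(15/8)) + (-3)·(15/8−0) + (1/8)·(0−7)) = ½·(0 − 45/8 − 7/8) = -13/4, so the F-coordinate is 1/2.
Check: 3/8 + 1/8 + 1/2 = 1.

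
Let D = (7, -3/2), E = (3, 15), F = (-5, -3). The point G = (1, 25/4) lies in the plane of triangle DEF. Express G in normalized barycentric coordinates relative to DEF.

(1/6, 1/2, 1/3)

Signed area of the reference triangle: [DEF] = ½·(7·(15−(-3)) + 3·(-3−(-3/2)) + (-5)·(-3/2−15)) = ½·(126 − 9/2 + 165/2) = 102.
[GEF] = ½·(1·(15−(-3)) + 3·(-3−(25/4)) + (-5)·(25/4−15)) = ½·(18 − 111/4 + 175/4) = 17, so the D-coordinate is 17/102 = 1/6.
[DGF] = ½·(7·(25/4−(-3)) + 1·(-3−(-3/2)) + (-5)·(-3/2−(25/4))) = ½·(259/4 − 3/2 + 155/4) = 51, so the E-coordinate is 1/2.
[DEG] = ½·(7·(15−(25/4)) + 3·(25/4−(-3/2)) + 1·(-3/2−15)) = ½·(245/4 + 93/4 − 33/2) = 34, so the F-coordinate is 1/3.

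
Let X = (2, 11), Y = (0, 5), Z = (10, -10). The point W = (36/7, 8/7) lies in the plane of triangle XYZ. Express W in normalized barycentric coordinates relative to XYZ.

Signed area of the reference triangle: [XYZ] = ½·(2·(5−(-10)) + 0·(-10−11) + 10·(11−5)) = ½·(30 + 0 + 60) = 45.
[WYZ] = ½·((36/7)·(5−(-10)) + 0·(-10−(8/7)) + 10·(8/7−5)) = ½·(540/7 + 0 − 270/7) = 135/7, so the X-coordinate is (135/7)/45 = 3/7.
[XWZ] = ½·(2·(8/7−(-10)) + (36/7)·(-10−11) + 10·(11−(8/7))) = ½·(156/7 − 108 + 690/7) = 45/7, so the Y-coordinate is 1/7.
[XYW] = ½·(2·(5−(8/7)) + 0·(8/7−11) + (36/7)·(11−5)) = ½·(54/7 + 0 + 216/7) = 135/7, so the Z-coordinate is 3/7.

(3/7, 1/7, 3/7)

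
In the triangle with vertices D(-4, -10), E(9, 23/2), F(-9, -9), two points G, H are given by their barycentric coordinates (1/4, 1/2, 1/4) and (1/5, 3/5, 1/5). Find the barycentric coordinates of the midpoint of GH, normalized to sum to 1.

(9/40, 11/20, 9/40)

Since both coordinate triples sum to 1, the midpoint's barycentrics are the componentwise average.
(1/4+1/5)/2 = 9/40; similarly 11/20 and 9/40.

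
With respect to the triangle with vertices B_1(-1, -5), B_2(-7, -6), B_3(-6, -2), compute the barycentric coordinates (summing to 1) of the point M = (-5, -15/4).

(1/4, 1/4, 1/2)

Signed area of the reference triangle: [B_1B_2B_3] = ½·((-1)·(-6−(-2)) + (-7)·(-2−(-5)) + (-6)·(-5−(-6))) = ½·(4 − 21 − 6) = -23/2.
[MB_2B_3] = ½·((-5)·(-6−(-2)) + (-7)·(-2−(-15/4)) + (-6)·(-15/4−(-6))) = ½·(20 − 49/4 − 27/2) = -23/8, so the B_1-coordinate is (-23/8)/(-23/2) = 1/4.
[B_1MB_3] = ½·((-1)·(-15/4−(-2)) + (-5)·(-2−(-5)) + (-6)·(-5−(-15/4))) = ½·(7/4 − 15 + 15/2) = -23/8, so the B_2-coordinate is 1/4.
[B_1B_2M] = ½·((-1)·(-6−(-15/4)) + (-7)·(-15/4−(-5)) + (-5)·(-5−(-6))) = ½·(9/4 − 35/4 − 5) = -23/4, so the B_3-coordinate is 1/2.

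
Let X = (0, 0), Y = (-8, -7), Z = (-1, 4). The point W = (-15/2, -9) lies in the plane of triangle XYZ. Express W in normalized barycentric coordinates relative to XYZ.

(1/2, 1, -1/2)

Signed area of the reference triangle: [XYZ] = ½·(0·(-7−4) + (-8)·(4−0) + (-1)·(0−(-7))) = ½·(0 − 32 − 7) = -39/2.
[WYZ] = ½·((-15/2)·(-7−4) + (-8)·(4−(-9)) + (-1)·(-9−(-7))) = ½·(165/2 − 104 + 2) = -39/4, so the X-coordinate is (-39/4)/(-39/2) = 1/2.
[XWZ] = ½·(0·(-9−4) + (-15/2)·(4−0) + (-1)·(0−(-9))) = ½·(0 − 30 − 9) = -39/2, so the Y-coordinate is 1.
[XYW] = ½·(0·(-7−(-9)) + (-8)·(-9−0) + (-15/2)·(0−(-7))) = ½·(0 + 72 − 105/2) = 39/4, so the Z-coordinate is -1/2.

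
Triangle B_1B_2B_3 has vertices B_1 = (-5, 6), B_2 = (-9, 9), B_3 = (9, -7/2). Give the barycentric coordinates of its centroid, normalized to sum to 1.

(1/3, 1/3, 1/3)

The centroid is the average of the vertices, so each weight is 1/3.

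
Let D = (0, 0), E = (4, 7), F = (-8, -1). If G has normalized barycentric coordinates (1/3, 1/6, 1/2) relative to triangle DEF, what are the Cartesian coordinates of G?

G = (1/3)·D + (1/6)·E + (1/2)·F.
x-coordinate: (1/3)·0 + (1/6)·4 + (1/2)·(-8) = -10/3.
y-coordinate: (1/3)·0 + (1/6)·7 + (1/2)·(-1) = 2/3.

(-10/3, 2/3)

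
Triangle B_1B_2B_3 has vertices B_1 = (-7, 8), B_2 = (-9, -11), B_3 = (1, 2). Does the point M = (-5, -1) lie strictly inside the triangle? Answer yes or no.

Barycentric coordinates of M: (12/41, 15/41, 14/41).
The three coordinates are positive, positive, positive; a point is interior exactly when all three are positive.

yes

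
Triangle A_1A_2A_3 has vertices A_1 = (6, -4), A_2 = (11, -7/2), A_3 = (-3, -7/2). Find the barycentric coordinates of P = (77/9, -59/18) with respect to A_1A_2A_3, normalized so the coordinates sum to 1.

Signed area of the reference triangle: [A_1A_2A_3] = ½·(6·(-7/2−(-7/2)) + 11·(-7/2−(-4)) + (-3)·(-4−(-7/2))) = ½·(0 + 11/2 + 3/2) = 7/2.
[PA_2A_3] = ½·((77/9)·(-7/2−(-7/2)) + 11·(-7/2−(-59/18)) + (-3)·(-59/18−(-7/2))) = ½·(0 − 22/9 − 2/3) = -14/9, so the A_1-coordinate is (-14/9)/(7/2) = -4/9.
[A_1PA_3] = ½·(6·(-59/18−(-7/2)) + (77/9)·(-7/2−(-4)) + (-3)·(-4−(-59/18))) = ½·(4/3 + 77/18 + 13/6) = 35/9, so the A_2-coordinate is 10/9.
[A_1A_2P] = ½·(6·(-7/2−(-59/18)) + 11·(-59/18−(-4)) + (77/9)·(-4−(-7/2))) = ½·(-4/3 + 143/18 − 77/18) = 7/6, so the A_3-coordinate is 1/3.
Check: -4/9 + 10/9 + 1/3 = 1.

(-4/9, 10/9, 1/3)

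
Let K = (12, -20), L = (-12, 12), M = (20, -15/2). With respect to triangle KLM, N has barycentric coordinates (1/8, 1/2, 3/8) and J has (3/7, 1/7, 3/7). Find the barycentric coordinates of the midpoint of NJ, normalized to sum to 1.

(31/112, 9/28, 45/112)

Since both coordinate triples sum to 1, the midpoint's barycentrics are the componentwise average.
(1/8+3/7)/2 = 31/112; similarly 9/28 and 45/112.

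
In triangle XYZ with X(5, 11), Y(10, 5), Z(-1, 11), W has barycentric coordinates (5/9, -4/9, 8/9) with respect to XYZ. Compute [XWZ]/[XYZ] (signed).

-4/9

The signed ratio [XWZ]/[XYZ] equals the barycentric coordinate of W at vertex Y, which is -4/9.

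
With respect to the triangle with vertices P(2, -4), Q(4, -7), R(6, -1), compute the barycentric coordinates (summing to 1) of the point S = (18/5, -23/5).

(2/5, 2/5, 1/5)

Signed area of the reference triangle: [PQR] = ½·(2·(-7−(-1)) + 4·(-1−(-4)) + 6·(-4−(-7))) = ½·(-12 + 12 + 18) = 9.
[SQR] = ½·((18/5)·(-7−(-1)) + 4·(-1−(-23/5)) + 6·(-23/5−(-7))) = ½·(-108/5 + 72/5 + 72/5) = 18/5, so the P-coordinate is (18/5)/9 = 2/5.
[PSR] = ½·(2·(-23/5−(-1)) + (18/5)·(-1−(-4)) + 6·(-4−(-23/5))) = ½·(-36/5 + 54/5 + 18/5) = 18/5, so the Q-coordinate is 2/5.
[PQS] = ½·(2·(-7−(-23/5)) + 4·(-23/5−(-4)) + (18/5)·(-4−(-7))) = ½·(-24/5 − 12/5 + 54/5) = 9/5, so the R-coordinate is 1/5.
Check: 2/5 + 2/5 + 1/5 = 1.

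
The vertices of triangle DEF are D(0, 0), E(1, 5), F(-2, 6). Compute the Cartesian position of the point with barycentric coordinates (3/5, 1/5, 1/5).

G = (3/5)·D + (1/5)·E + (1/5)·F.
x-coordinate: (3/5)·0 + (1/5)·1 + (1/5)·(-2) = -1/5.
y-coordinate: (3/5)·0 + (1/5)·5 + (1/5)·6 = 11/5.

(-1/5, 11/5)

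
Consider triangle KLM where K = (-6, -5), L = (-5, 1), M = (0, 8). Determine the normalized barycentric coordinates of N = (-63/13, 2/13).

(3/13, 9/13, 1/13)

Signed area of the reference triangle: [KLM] = ½·((-6)·(1−8) + (-5)·(8−(-5)) + 0·(-5−1)) = ½·(42 − 65 + 0) = -23/2.
[NLM] = ½·((-63/13)·(1−8) + (-5)·(8−(2/13)) + 0·(2/13−1)) = ½·(441/13 − 510/13 + 0) = -69/26, so the K-coordinate is (-69/26)/(-23/2) = 3/13.
[KNM] = ½·((-6)·(2/13−8) + (-63/13)·(8−(-5)) + 0·(-5−(2/13))) = ½·(612/13 − 63 + 0) = -207/26, so the L-coordinate is 9/13.
[KLN] = ½·((-6)·(1−(2/13)) + (-5)·(2/13−(-5)) + (-63/13)·(-5−1)) = ½·(-66/13 − 335/13 + 378/13) = -23/26, so the M-coordinate is 1/13.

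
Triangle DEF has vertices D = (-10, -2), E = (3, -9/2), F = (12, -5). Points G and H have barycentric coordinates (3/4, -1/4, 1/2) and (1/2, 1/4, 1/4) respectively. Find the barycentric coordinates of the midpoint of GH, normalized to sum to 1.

(5/8, 0, 3/8)

Since both coordinate triples sum to 1, the midpoint's barycentrics are the componentwise average.
(3/4+1/2)/2 = 5/8; similarly 0 and 3/8.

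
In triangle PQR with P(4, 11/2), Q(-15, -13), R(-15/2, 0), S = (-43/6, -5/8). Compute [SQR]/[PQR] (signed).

[PQR] = ½·(4·(-13−0) + (-15)·(0−(11/2)) + (-15/2)·(11/2−(-13))) = ½·(-52 + 165/2 − 555/4) = -433/8.
[SQR] = ½·((-43/6)·(-13−0) + (-15)·(0−(-5/8)) + (-15/2)·(-5/8−(-13))) = ½·(559/6 − 75/8 − 1485/16) = -433/96, so the ratio is (-433/96)/(-433/8) = 1/12.

1/12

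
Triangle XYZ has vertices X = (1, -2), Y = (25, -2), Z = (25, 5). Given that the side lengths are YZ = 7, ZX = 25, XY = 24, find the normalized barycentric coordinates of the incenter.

The incenter has barycentric coordinates proportional to the opposite side lengths: (7 : 25 : 24).
Normalizing by 7+25+24 = 56 gives (1/8, 25/56, 3/7).

(1/8, 25/56, 3/7)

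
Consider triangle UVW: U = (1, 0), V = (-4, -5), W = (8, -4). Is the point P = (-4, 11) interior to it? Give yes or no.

no

Barycentric coordinates of P: (192/55, -57/55, -16/11).
The three coordinates are positive, negative, negative; a point is interior exactly when all three are positive.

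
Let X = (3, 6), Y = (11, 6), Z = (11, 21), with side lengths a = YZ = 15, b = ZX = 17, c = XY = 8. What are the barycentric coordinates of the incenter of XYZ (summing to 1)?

(3/8, 17/40, 1/5)

The incenter has barycentric coordinates proportional to the opposite side lengths: (15 : 17 : 8).
Normalizing by 15+17+8 = 40 gives (3/8, 17/40, 1/5).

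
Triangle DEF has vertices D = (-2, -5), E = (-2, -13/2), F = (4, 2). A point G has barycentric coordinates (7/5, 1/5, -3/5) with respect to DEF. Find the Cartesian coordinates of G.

(-28/5, -19/2)

G = (7/5)·D + (1/5)·E + (-3/5)·F.
x-coordinate: (7/5)·(-2) + (1/5)·(-2) + (-3/5)·4 = -28/5.
y-coordinate: (7/5)·(-5) + (1/5)·(-13/2) + (-3/5)·2 = -19/2.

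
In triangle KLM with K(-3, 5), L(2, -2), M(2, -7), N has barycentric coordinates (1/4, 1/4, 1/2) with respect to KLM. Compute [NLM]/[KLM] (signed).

The signed ratio [NLM]/[KLM] equals the barycentric coordinate of N at vertex K, which is 1/4.

1/4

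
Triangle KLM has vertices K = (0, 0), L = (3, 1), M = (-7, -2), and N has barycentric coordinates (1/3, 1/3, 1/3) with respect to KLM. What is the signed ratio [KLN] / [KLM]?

The signed ratio [KLN]/[KLM] equals the barycentric coordinate of N at vertex M, which is 1/3.

1/3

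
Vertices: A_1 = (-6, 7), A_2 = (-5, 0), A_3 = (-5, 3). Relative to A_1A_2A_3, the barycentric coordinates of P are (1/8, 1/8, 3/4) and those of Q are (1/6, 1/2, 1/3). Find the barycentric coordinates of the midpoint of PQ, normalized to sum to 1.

Since both coordinate triples sum to 1, the midpoint's barycentrics are the componentwise average.
(1/8+1/6)/2 = 7/48; similarly 5/16 and 13/24.

(7/48, 5/16, 13/24)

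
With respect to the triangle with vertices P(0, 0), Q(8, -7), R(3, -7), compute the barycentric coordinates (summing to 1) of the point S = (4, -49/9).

(2/9, 1/3, 4/9)

Signed area of the reference triangle: [PQR] = ½·(0·(-7−(-7)) + 8·(-7−0) + 3·(0−(-7))) = ½·(0 − 56 + 21) = -35/2.
[SQR] = ½·(4·(-7−(-7)) + 8·(-7−(-49/9)) + 3·(-49/9−(-7))) = ½·(0 − 112/9 + 14/3) = -35/9, so the P-coordinate is (-35/9)/(-35/2) = 2/9.
[PSR] = ½·(0·(-49/9−(-7)) + 4·(-7−0) + 3·(0−(-49/9))) = ½·(0 − 28 + 49/3) = -35/6, so the Q-coordinate is 1/3.
[PQS] = ½·(0·(-7−(-49/9)) + 8·(-49/9−0) + 4·(0−(-7))) = ½·(0 − 392/9 + 28) = -70/9, so the R-coordinate is 4/9.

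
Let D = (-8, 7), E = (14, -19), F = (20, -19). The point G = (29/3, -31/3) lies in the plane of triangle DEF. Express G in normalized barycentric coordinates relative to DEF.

Signed area of the reference triangle: [DEF] = ½·((-8)·(-19−(-19)) + 14·(-19−7) + 20·(7−(-19))) = ½·(0 − 364 + 520) = 78.
[GEF] = ½·((29/3)·(-19−(-19)) + 14·(-19−(-31/3)) + 20·(-31/3−(-19))) = ½·(0 − 364/3 + 520/3) = 26, so the D-coordinate is 26/78 = 1/3.
[DGF] = ½·((-8)·(-31/3−(-19)) + (29/3)·(-19−7) + 20·(7−(-31/3))) = ½·(-208/3 − 754/3 + 1040/3) = 13, so the E-coordinate is 1/6.
[DEG] = ½·((-8)·(-19−(-31/3)) + 14·(-31/3−7) + (29/3)·(7−(-19))) = ½·(208/3 − 728/3 + 754/3) = 39, so the F-coordinate is 1/2.
Check: 1/3 + 1/6 + 1/2 = 1.

(1/3, 1/6, 1/2)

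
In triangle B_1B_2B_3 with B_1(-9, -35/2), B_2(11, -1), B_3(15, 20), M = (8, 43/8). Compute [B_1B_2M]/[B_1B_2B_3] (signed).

[B_1B_2B_3] = ½·((-9)·(-1−20) + 11·(20−(-35/2)) + 15·(-35/2−(-1))) = ½·(189 + 825/2 − 495/2) = 177.
[B_1B_2M] = ½·((-9)·(-1−(43/8)) + 11·(43/8−(-35/2)) + 8·(-35/2−(-1))) = ½·(459/8 + 2013/8 − 132) = 177/2, so the ratio is (177/2)/177 = 1/2.

1/2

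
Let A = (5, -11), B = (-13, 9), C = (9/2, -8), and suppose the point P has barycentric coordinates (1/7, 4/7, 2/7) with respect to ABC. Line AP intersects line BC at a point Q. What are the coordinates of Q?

Line AP meets BC where the A-coordinate vanishes; zeroing P's A-weight and renormalizing leaves B, C-weights 4/7 : 2/7 → (2/3, 1/3).
So Q = (2/3)·B + (1/3)·C = (-43/6, 10/3).

(-43/6, 10/3)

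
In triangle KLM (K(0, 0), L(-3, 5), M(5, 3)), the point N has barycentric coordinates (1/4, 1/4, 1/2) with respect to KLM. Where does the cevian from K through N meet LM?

Line KN meets LM where the K-coordinate vanishes; zeroing N's K-weight and renormalizing leaves L, M-weights 1/4 : 1/2 → (1/3, 2/3).
So J = (1/3)·L + (2/3)·M = (7/3, 11/3).

(7/3, 11/3)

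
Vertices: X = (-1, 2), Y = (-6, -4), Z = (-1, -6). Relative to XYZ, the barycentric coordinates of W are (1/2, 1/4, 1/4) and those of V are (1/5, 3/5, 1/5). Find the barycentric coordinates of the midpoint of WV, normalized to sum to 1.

Since both coordinate triples sum to 1, the midpoint's barycentrics are the componentwise average.
(1/2+1/5)/2 = 7/20; similarly 17/40 and 9/40.

(7/20, 17/40, 9/40)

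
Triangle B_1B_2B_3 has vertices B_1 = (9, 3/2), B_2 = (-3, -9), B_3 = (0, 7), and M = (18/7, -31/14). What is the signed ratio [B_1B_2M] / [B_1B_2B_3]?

[B_1B_2B_3] = ½·(9·(-9−7) + (-3)·(7−(3/2)) + 0·(3/2−(-9))) = ½·(-144 − 33/2 + 0) = -321/4.
[B_1B_2M] = ½·(9·(-9−(-31/14)) + (-3)·(-31/14−(3/2)) + (18/7)·(3/2−(-9))) = ½·(-855/14 + 78/7 + 27) = -321/28, so the ratio is (-321/28)/(-321/4) = 1/7.

1/7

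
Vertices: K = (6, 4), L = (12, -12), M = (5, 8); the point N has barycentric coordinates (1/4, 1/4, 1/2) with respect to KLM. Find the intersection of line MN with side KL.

(9, -4)

Line MN meets KL where the M-coordinate vanishes; zeroing N's M-weight and renormalizing leaves K, L-weights 1/4 : 1/4 → (1/2, 1/2).
So J = (1/2)·K + (1/2)·L = (9, -4).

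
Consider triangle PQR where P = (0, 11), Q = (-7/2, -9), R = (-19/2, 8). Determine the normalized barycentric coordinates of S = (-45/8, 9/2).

(1/4, 1/4, 1/2)

Signed area of the reference triangle: [PQR] = ½·(0·(-9−8) + (-7/2)·(8−11) + (-19/2)·(11−(-9))) = ½·(0 + 21/2 − 190) = -359/4.
[SQR] = ½·((-45/8)·(-9−8) + (-7/2)·(8−(9/2)) + (-19/2)·(9/2−(-9))) = ½·(765/8 − 49/4 − 513/4) = -359/16, so the P-coordinate is (-359/16)/(-359/4) = 1/4.
[PSR] = ½·(0·(9/2−8) + (-45/8)·(8−11) + (-19/2)·(11−(9/2))) = ½·(0 + 135/8 − 247/4) = -359/16, so the Q-coordinate is 1/4.
[PQS] = ½·(0·(-9−(9/2)) + (-7/2)·(9/2−11) + (-45/8)·(11−(-9))) = ½·(0 + 91/4 − 225/2) = -359/8, so the R-coordinate is 1/2.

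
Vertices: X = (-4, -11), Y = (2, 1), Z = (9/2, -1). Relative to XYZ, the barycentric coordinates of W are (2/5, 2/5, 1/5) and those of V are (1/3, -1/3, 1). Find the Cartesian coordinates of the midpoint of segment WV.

Barycentric coordinates of the midpoint are the average: (11/30, 1/30, 3/5).
Converting: (11/30)·X + (1/30)·Y + (3/5)·Z = (13/10, -23/5).

(13/10, -23/5)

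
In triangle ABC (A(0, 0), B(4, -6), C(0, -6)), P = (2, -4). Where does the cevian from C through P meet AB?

Barycentric coordinates of P with respect to ABC: (1/3, 1/2, 1/6).
On side AB the C-coordinate is zero; dropping P's C-weight 1/6 and renormalizing the remaining 1/3 : 1/2 gives weights 2/5, 3/5 on A, B.
Q = (2/5)·(0, 0) + (3/5)·(4, -6) = (12/5, -18/5).

(12/5, -18/5)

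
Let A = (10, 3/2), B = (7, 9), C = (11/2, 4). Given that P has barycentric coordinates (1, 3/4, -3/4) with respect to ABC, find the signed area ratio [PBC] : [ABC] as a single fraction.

The signed ratio [PBC]/[ABC] equals the barycentric coordinate of P at vertex A, which is 1.

1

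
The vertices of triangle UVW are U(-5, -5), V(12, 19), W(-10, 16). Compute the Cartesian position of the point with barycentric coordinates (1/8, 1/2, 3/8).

P = (1/8)·U + (1/2)·V + (3/8)·W.
x-coordinate: (1/8)·(-5) + (1/2)·12 + (3/8)·(-10) = 13/8.
y-coordinate: (1/8)·(-5) + (1/2)·19 + (3/8)·16 = 119/8.

(13/8, 119/8)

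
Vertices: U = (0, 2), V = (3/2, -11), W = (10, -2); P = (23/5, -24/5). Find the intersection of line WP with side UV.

Barycentric coordinates of P with respect to UVW: (1/5, 2/5, 2/5).
On side UV the W-coordinate is zero; dropping P's W-weight 2/5 and renormalizing the remaining 1/5 : 2/5 gives weights 1/3, 2/3 on U, V.
Q = (1/3)·(0, 2) + (2/3)·(3/2, -11) = (1, -20/3).

(1, -20/3)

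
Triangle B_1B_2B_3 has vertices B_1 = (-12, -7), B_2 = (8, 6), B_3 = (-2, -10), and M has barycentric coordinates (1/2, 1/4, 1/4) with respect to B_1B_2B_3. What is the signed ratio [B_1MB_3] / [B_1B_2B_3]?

1/4

The signed ratio [B_1MB_3]/[B_1B_2B_3] equals the barycentric coordinate of M at vertex B_2, which is 1/4.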